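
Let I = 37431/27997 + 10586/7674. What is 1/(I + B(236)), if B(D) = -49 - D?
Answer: -107424489/30324168497 ≈ -0.0035425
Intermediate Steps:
I = 291810868/107424489 (I = 37431*(1/27997) + 10586*(1/7674) = 37431/27997 + 5293/3837 = 291810868/107424489 ≈ 2.7164)
1/(I + B(236)) = 1/(291810868/107424489 + (-49 - 1*236)) = 1/(291810868/107424489 + (-49 - 236)) = 1/(291810868/107424489 - 285) = 1/(-30324168497/107424489) = -107424489/30324168497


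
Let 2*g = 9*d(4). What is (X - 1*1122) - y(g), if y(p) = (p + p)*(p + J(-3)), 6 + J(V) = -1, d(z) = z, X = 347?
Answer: -1171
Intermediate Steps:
J(V) = -7 (J(V) = -6 - 1 = -7)
g = 18 (g = (9*4)/2 = (1/2)*36 = 18)
y(p) = 2*p*(-7 + p) (y(p) = (p + p)*(p - 7) = (2*p)*(-7 + p) = 2*p*(-7 + p))
(X - 1*1122) - y(g) = (347 - 1*1122) - 2*18*(-7 + 18) = (347 - 1122) - 2*18*11 = -775 - 1*396 = -775 - 396 = -1171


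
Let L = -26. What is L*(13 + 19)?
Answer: -832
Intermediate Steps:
L*(13 + 19) = -26*(13 + 19) = -26*32 = -832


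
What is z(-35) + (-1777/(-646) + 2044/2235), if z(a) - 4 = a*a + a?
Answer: 1729201159/1443810 ≈ 1197.7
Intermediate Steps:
z(a) = 4 + a + a² (z(a) = 4 + (a*a + a) = 4 + (a² + a) = 4 + (a + a²) = 4 + a + a²)
z(-35) + (-1777/(-646) + 2044/2235) = (4 - 35 + (-35)²) + (-1777/(-646) + 2044/2235) = (4 - 35 + 1225) + (-1777*(-1/646) + 2044*(1/2235)) = 1194 + (1777/646 + 2044/2235) = 1194 + 5292019/1443810 = 1729201159/1443810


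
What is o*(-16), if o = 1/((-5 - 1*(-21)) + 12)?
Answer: -4/7 ≈ -0.57143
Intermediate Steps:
o = 1/28 (o = 1/((-5 + 21) + 12) = 1/(16 + 12) = 1/28 ≈ 0.035714)
o*(-16) = (1/28)*(-16) = -4/7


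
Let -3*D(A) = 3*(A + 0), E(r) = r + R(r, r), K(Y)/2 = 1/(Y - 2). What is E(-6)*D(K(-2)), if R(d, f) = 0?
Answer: -3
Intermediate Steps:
K(Y) = 2/(-2 + Y) (K(Y) = 2/(Y - 2) = 2/(-2 + Y))
E(r) = r (E(r) = r + 0 = r)
D(A) = -A (D(A) = -(A + 0) = -A)
E(-6)*D(K(-2)) = -(-6)*2/(-2 - 2) = -(-6)*2/(-4) = -(-6)*2*(-1/4) = -(-6)*(-1)/2 = -6*1/2 = -3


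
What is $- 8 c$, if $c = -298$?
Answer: $2384$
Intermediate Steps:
$- 8 c = \left(-8\right) \left(-298\right) = 2384$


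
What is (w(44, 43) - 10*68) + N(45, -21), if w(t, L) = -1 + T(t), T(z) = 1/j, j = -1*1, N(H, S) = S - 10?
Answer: -713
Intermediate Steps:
N(H, S) = -10 + S
j = -1
T(z) = -1 (T(z) = 1/(-1) = -1)
w(t, L) = -2 (w(t, L) = -1 - 1 = -2)
(w(44, 43) - 10*68) + N(45, -21) = (-2 - 10*68) + (-10 - 21) = (-2 - 680) - 31 = -682 - 31 = -713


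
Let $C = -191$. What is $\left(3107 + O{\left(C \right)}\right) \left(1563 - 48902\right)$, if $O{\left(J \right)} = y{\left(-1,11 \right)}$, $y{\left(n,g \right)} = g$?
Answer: $-147603002$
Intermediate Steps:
$O{\left(J \right)} = 11$
$\left(3107 + O{\left(C \right)}\right) \left(1563 - 48902\right) = \left(3107 + 11\right) \left(1563 - 48902\right) = 3118 \left(-47339\right) = -147603002$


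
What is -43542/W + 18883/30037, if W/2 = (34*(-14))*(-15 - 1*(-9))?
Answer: -28571699/4085032 ≈ -6.9942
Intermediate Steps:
W = 5712 (W = 2*((34*(-14))*(-15 - 1*(-9))) = 2*(-476*(-15 + 9)) = 2*(-476*(-6)) = 2*2856 = 5712)
-43542/W + 18883/30037 = -43542/5712 + 18883/30037 = -43542*1/5712 + 18883*(1/30037) = -7257/952 + 18883/30037 = -28571699/4085032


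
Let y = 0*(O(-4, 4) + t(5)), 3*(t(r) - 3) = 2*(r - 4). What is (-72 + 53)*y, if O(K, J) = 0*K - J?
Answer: 0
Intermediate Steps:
O(K, J) = -J (O(K, J) = 0 - J = -J)
t(r) = 1/3 + 2*r/3 (t(r) = 3 + (2*(r - 4))/3 = 3 + (2*(-4 + r))/3 = 3 + (-8 + 2*r)/3 = 3 + (-8/3 + 2*r/3) = 1/3 + 2*r/3)
y = 0 (y = 0*(-1*4 + (1/3 + (2/3)*5)) = 0*(-4 + (1/3 + 10/3)) = 0*(-4 + 11/3) = 0*(-1/3) = 0)
(-72 + 53)*y = (-72 + 53)*0 = -19*0 = 0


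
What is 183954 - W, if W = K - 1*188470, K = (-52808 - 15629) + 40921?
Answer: 399940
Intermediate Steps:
K = -27516 (K = -68437 + 40921 = -27516)
W = -215986 (W = -27516 - 1*188470 = -27516 - 188470 = -215986)
183954 - W = 183954 - 1*(-215986) = 183954 + 215986 = 399940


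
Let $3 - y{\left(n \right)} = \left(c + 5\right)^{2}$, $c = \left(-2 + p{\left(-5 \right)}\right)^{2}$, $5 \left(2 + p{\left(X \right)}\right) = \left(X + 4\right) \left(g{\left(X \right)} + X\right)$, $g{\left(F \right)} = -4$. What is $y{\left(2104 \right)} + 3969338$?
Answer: $\frac{2480777609}{625} \approx 3.9692 \cdot 10^{6}$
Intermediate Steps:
$p{\left(X \right)} = -2 + \frac{\left(-4 + X\right) \left(4 + X\right)}{5}$ ($p{\left(X \right)} = -2 + \frac{\left(X + 4\right) \left(-4 + X\right)}{5} = -2 + \frac{\left(4 + X\right) \left(-4 + X\right)}{5} = -2 + \frac{\left(-4 + X\right) \left(4 + X\right)}{5}$)
$c = \frac{121}{25}$ ($c = \left(-2 - \left(\frac{26}{5} - \frac{\left(-5\right)^{2}}{5}\right)\right)^{2} = \left(-2 + \left(- \frac{26}{5} + \frac{1}{5} \cdot 25\right)\right)^{2} = \left(-2 + \left(- \frac{26}{5} + 5\right)\right)^{2} = \left(-2 - \frac{1}{5}\right)^{2} = \left(- \frac{11}{5}\right)^{2} = \frac{121}{25} \approx 4.84$)
$y{\left(n \right)} = - \frac{58641}{625}$ ($y{\left(n \right)} = 3 - \left(\frac{121}{25} + 5\right)^{2} = 3 - \left(\frac{246}{25}\right)^{2} = 3 - \frac{60516}{625} = - \frac{58641}{625}$)
$y{\left(2104 \right)} + 3969338 = - \frac{58641}{625} + 3969338 = \frac{2480777609}{625}$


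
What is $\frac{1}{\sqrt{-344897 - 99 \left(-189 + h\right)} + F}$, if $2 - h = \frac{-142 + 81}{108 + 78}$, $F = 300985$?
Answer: $\frac{18661070}{5616722391771} - \frac{i \sqrt{1254744902}}{5616722391771} \approx 3.3224 \cdot 10^{-6} - 6.3066 \cdot 10^{-9} i$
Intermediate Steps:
$h = \frac{433}{186}$ ($h = 2 - \frac{-142 + 81}{108 + 78} = 2 - - \frac{61}{186} = 2 + \frac{61}{186} = \frac{433}{186} \approx 2.328$)
$\frac{1}{\sqrt{-344897 - 99 \left(-189 + h\right)} + F} = \frac{1}{\sqrt{-344897 - 99 \left(-189 + \frac{433}{186}\right)} + 300985} = \frac{1}{\sqrt{-344897 - - \frac{1145793}{62}} + 300985} = \frac{1}{\sqrt{-344897 + \frac{1145793}{62}} + 300985} = \frac{1}{\sqrt{- \frac{20237821}{62}} + 300985} = \frac{1}{\frac{i \sqrt{1254744902}}{62} + 300985} = \frac{1}{300985 + \frac{i \sqrt{1254744902}}{62}}$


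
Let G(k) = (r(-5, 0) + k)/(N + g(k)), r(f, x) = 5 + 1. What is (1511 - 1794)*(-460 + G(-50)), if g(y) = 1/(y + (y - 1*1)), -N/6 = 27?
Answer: 2128877688/16363 ≈ 1.3010e+5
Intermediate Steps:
r(f, x) = 6
N = -162 (N = -6*27 = -162)
g(y) = 1/(-1 + 2*y) (g(y) = 1/(y + (y - 1)) = 1/(y + (-1 + y)) = 1/(-1 + 2*y))
G(k) = (6 + k)/(-162 + 1/(-1 + 2*k))
(1511 - 1794)*(-460 + G(-50)) = (1511 - 1794)*(-460 - (-1 + 2*(-50))*(6 - 50)/(-163 + 324*(-50))) = -283*(-460 - 1*(-1 - 100)*(-44)/(-163 - 16200)) = -283*(-460 - 1*(-101)*(-44)/(-16363)) = -283*(-460 - 1*(-1/16363)*(-101)*(-44)) = -283*(-460 + 4444/16363) = -283*(-7522536/16363) = 2128877688/16363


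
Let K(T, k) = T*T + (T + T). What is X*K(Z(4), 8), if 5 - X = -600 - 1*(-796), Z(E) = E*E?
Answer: -55008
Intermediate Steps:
Z(E) = E**2
K(T, k) = T**2 + 2*T
X = -191 (X = 5 - (-600 - 1*(-796)) = 5 - (-600 + 796) = 5 - 1*196 = 5 - 196 = -191)
X*K(Z(4), 8) = -191*4**2*(2 + 4**2) = -3056*(2 + 16) = -3056*18 = -191*288 = -55008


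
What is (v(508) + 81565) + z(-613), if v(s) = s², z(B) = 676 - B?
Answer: 340918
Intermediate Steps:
(v(508) + 81565) + z(-613) = (508² + 81565) + (676 - 1*(-613)) = (258064 + 81565) + (676 + 613) = 339629 + 1289 = 340918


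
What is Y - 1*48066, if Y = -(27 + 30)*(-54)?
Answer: -44988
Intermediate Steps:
Y = 3078 (Y = -57*(-54) = -1*(-3078) = 3078)
Y - 1*48066 = 3078 - 1*48066 = 3078 - 48066 = -44988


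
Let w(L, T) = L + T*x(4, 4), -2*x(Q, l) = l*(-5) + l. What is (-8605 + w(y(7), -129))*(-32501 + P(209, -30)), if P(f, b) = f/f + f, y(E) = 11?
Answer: 310833166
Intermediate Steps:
x(Q, l) = 2*l (x(Q, l) = -(l*(-5) + l)/2 = -(-5*l + l)/2 = -(-2)*l = 2*l)
w(L, T) = L + 8*T (w(L, T) = L + T*(2*4) = L + T*8 = L + 8*T)
P(f, b) = 1 + f
(-8605 + w(y(7), -129))*(-32501 + P(209, -30)) = (-8605 + (11 + 8*(-129)))*(-32501 + (1 + 209)) = (-8605 + (11 - 1032))*(-32501 + 210) = (-8605 - 1021)*(-32291) = -9626*(-32291) = 310833166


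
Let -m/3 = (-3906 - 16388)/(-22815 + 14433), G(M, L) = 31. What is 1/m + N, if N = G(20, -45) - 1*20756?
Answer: -210297972/10147 ≈ -20725.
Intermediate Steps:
m = -10147/1397 (m = -3*(-3906 - 16388)/(-22815 + 14433) = -(-60882)/(-8382) = -(-60882)*(-1)/8382 = -3*10147/4191 = -10147/1397 ≈ -7.2634)
N = -20725 (N = 31 - 1*20756 = 31 - 20756 = -20725)
1/m + N = 1/(-10147/1397) - 20725 = -1397/10147 - 20725 = -210297972/10147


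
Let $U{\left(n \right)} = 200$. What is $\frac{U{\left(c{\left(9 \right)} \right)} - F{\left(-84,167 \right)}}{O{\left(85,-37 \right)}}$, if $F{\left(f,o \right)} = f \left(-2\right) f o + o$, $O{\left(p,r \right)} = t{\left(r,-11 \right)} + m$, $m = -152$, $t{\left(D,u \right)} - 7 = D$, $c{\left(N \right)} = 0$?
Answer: $- \frac{2356737}{182} \approx -12949.0$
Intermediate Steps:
$t{\left(D,u \right)} = 7 + D$
$O{\left(p,r \right)} = -145 + r$ ($O{\left(p,r \right)} = \left(7 + r\right) - 152 = -145 + r$)
$F{\left(f,o \right)} = o - 2 o f^{2}$ ($F{\left(f,o \right)} = - 2 f f o + o = - 2 f^{2} o + o = - 2 o f^{2} + o = o - 2 o f^{2}$)
$\frac{U{\left(c{\left(9 \right)} \right)} - F{\left(-84,167 \right)}}{O{\left(85,-37 \right)}} = \frac{200 - 167 \left(1 - 2 \left(-84\right)^{2}\right)}{-145 - 37} = \frac{200 - 167 \left(1 - 14112\right)}{-182} = \left(200 - 167 \left(1 - 14112\right)\right) \left(- \frac{1}{182}\right) = \left(200 - 167 \left(-14111\right)\right) \left(- \frac{1}{182}\right) = \left(200 - -2356537\right) \left(- \frac{1}{182}\right) = \left(200 + 2356537\right) \left(- \frac{1}{182}\right) = 2356737 \left(- \frac{1}{182}\right) = - \frac{2356737}{182}$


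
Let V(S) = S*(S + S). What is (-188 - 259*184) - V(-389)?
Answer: -350486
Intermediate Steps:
V(S) = 2*S² (V(S) = S*(2*S) = 2*S²)
(-188 - 259*184) - V(-389) = (-188 - 259*184) - 2*(-389)² = (-188 - 47656) - 2*151321 = -47844 - 1*302642 = -47844 - 302642 = -350486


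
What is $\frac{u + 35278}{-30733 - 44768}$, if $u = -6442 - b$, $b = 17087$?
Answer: $- \frac{11749}{75501} \approx -0.15561$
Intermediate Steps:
$u = -23529$ ($u = -6442 - 17087 = -23529$)
$\frac{u + 35278}{-30733 - 44768} = \frac{-23529 + 35278}{-30733 - 44768} = \frac{11749}{-75501} = 11749 \left(- \frac{1}{75501}\right) = - \frac{11749}{75501}$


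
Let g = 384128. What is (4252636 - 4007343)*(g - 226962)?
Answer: 38551719638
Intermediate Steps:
(4252636 - 4007343)*(g - 226962) = (4252636 - 4007343)*(384128 - 226962) = 245293*157166 = 38551719638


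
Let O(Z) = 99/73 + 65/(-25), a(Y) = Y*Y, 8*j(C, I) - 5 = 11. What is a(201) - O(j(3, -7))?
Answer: 14746819/365 ≈ 40402.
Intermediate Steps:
j(C, I) = 2 (j(C, I) = 5/8 + (⅛)*11 = 5/8 + 11/8 = 2)
a(Y) = Y²
O(Z) = -454/365 (O(Z) = 99*(1/73) + 65*(-1/25) = 99/73 - 13/5 = -454/365)
a(201) - O(j(3, -7)) = 201² - 1*(-454/365) = 40401 + 454/365 = 14746819/365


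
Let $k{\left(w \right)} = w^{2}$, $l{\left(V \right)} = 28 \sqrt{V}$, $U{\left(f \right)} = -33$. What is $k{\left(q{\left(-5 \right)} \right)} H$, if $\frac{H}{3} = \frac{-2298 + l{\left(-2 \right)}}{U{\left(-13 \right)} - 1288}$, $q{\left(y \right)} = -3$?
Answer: $\frac{62046}{1321} - \frac{756 i \sqrt{2}}{1321} \approx 46.969 - 0.80935 i$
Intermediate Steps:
$H = \frac{6894}{1321} - \frac{84 i \sqrt{2}}{1321}$ ($H = 3 \frac{-2298 + 28 \sqrt{-2}}{-33 - 1288} = 3 \frac{-2298 + 28 i \sqrt{2}}{-1321} = 3 \left(-2298 + 28 i \sqrt{2}\right) \left(- \frac{1}{1321}\right) = 3 \left(\frac{2298}{1321} - \frac{28 i \sqrt{2}}{1321}\right) = \frac{6894}{1321} - \frac{84 i \sqrt{2}}{1321} \approx 5.2188 - 0.089927 i$)
$k{\left(q{\left(-5 \right)} \right)} H = \left(-3\right)^{2} \left(\frac{6894}{1321} - \frac{84 i \sqrt{2}}{1321}\right) = 9 \left(\frac{6894}{1321} - \frac{84 i \sqrt{2}}{1321}\right) = \frac{62046}{1321} - \frac{756 i \sqrt{2}}{1321}$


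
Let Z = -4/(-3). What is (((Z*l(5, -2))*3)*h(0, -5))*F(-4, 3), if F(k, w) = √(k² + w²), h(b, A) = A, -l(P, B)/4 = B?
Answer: -800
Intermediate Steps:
l(P, B) = -4*B
Z = 4/3 (Z = -4*(-⅓) = 4/3 ≈ 1.3333)
(((Z*l(5, -2))*3)*h(0, -5))*F(-4, 3) = (((4*(-4*(-2))/3)*3)*(-5))*√((-4)² + 3²) = ((((4/3)*8)*3)*(-5))*√(16 + 9) = (((32/3)*3)*(-5))*√25 = (32*(-5))*5 = -160*5 = -800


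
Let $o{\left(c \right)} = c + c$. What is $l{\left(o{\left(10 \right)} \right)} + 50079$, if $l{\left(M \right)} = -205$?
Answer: $49874$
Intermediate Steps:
$o{\left(c \right)} = 2 c$
$l{\left(o{\left(10 \right)} \right)} + 50079 = -205 + 50079 = 49874$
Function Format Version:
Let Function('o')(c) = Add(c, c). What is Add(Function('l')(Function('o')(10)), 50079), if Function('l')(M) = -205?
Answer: 49874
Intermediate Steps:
Function('o')(c) = Mul(2, c)
Add(Function('l')(Function('o')(10)), 50079) = Add(-205, 50079) = 49874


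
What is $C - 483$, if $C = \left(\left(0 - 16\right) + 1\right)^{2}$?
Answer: $-258$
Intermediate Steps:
$C = 225$ ($C = \left(\left(0 - 16\right) + 1\right)^{2} = \left(-16 + 1\right)^{2} = \left(-15\right)^{2} = 225$)
$C - 483 = 225 - 483 = -258$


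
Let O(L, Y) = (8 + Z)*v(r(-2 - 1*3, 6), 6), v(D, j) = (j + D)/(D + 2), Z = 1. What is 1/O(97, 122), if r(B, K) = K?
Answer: 2/27 ≈ 0.074074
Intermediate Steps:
v(D, j) = (D + j)/(2 + D)
O(L, Y) = 27/2 (O(L, Y) = (8 + 1)*((6 + 6)/(2 + 6)) = 9*(12/8) = 9*((1/8)*12) = 9*(3/2) = 27/2)
1/O(97, 122) = 1/(27/2) = 2/27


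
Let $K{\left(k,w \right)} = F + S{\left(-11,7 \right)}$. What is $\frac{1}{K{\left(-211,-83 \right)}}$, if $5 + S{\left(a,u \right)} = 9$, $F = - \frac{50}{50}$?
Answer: $\frac{1}{3} \approx 0.33333$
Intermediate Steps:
$F = -1$ ($F = \left(-50\right) \frac{1}{50} = -1$)
$S{\left(a,u \right)} = 4$ ($S{\left(a,u \right)} = -5 + 9 = 4$)
$K{\left(k,w \right)} = 3$ ($K{\left(k,w \right)} = -1 + 4 = 3$)
$\frac{1}{K{\left(-211,-83 \right)}} = \frac{1}{3}$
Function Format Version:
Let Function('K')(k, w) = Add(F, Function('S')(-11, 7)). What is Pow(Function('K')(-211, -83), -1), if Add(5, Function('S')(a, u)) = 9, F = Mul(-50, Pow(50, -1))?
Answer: Rational(1, 3) ≈ 0.33333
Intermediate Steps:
F = -1 (F = Mul(-50, Rational(1, 50)) = -1)
Function('S')(a, u) = 4 (Function('S')(a, u) = Add(-5, 9) = 4)
Function('K')(k, w) = 3 (Function('K')(k, w) = Add(-1, 4) = 3)
Pow(Function('K')(-211, -83), -1) = Pow(3, -1) = Rational(1, 3)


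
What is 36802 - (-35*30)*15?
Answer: 52552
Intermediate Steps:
36802 - (-35*30)*15 = 36802 - (-1050)*15 = 36802 - 1*(-15750) = 36802 + 15750 = 52552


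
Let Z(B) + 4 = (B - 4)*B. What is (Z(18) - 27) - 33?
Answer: 188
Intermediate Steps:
Z(B) = -4 + B*(-4 + B) (Z(B) = -4 + (B - 4)*B = -4 + (-4 + B)*B = -4 + B*(-4 + B))
(Z(18) - 27) - 33 = ((-4 + 18² - 4*18) - 27) - 33 = ((-4 + 324 - 72) - 27) - 33 = (248 - 27) - 33 = 221 - 33 = 188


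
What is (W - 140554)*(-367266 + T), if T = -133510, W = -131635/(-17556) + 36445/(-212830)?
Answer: 939213795383915318/13344441 ≈ 7.0382e+10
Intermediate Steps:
W = 391086409/53377764 (W = -131635*(-1/17556) + 36445*(-1/212830) = 18805/2508 - 7289/42566 = 391086409/53377764 ≈ 7.3268)
(W - 140554)*(-367266 + T) = (391086409/53377764 - 140554)*(-367266 - 133510) = -7502067154847/53377764*(-500776) = 939213795383915318/13344441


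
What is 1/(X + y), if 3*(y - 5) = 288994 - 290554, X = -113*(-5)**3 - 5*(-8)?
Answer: 1/13650 ≈ 7.3260e-5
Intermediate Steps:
X = 14165 (X = -113*(-125) + 40 = 14125 + 40 = 14165)
y = -515 (y = 5 + (288994 - 290554)/3 = 5 + (1/3)*(-1560) = 5 - 520 = -515)
1/(X + y) = 1/(14165 - 515) = 1/13650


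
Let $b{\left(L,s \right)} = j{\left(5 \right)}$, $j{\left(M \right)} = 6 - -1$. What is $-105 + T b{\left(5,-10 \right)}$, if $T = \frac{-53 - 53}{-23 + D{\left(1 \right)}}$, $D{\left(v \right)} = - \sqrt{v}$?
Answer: $- \frac{889}{12} \approx -74.083$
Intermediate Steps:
$j{\left(M \right)} = 7$ ($j{\left(M \right)} = 6 + 1 = 7$)
$b{\left(L,s \right)} = 7$
$T = \frac{53}{12}$ ($T = \frac{-53 - 53}{-23 - \sqrt{1}} = - \frac{106}{-23 - 1} = - \frac{106}{-24} = \left(-106\right) \left(- \frac{1}{24}\right) = \frac{53}{12} \approx 4.4167$)
$-105 + T b{\left(5,-10 \right)} = -105 + \frac{53}{12} \cdot 7 = -105 + \frac{371}{12} = - \frac{889}{12}$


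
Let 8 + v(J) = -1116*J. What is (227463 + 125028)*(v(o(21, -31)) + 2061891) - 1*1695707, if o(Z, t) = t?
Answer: 738988283482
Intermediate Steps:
v(J) = -8 - 1116*J
(227463 + 125028)*(v(o(21, -31)) + 2061891) - 1*1695707 = (227463 + 125028)*((-8 - 1116*(-31)) + 2061891) - 1*1695707 = 352491*((-8 + 34596) + 2061891) - 1695707 = 352491*(34588 + 2061891) - 1695707 = 352491*2096479 - 1695707 = 738989979189 - 1695707 = 738988283482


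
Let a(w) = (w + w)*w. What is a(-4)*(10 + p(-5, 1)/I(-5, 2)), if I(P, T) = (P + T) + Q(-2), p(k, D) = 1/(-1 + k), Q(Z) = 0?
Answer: 2896/9 ≈ 321.78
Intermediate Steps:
a(w) = 2*w² (a(w) = (2*w)*w = 2*w²)
I(P, T) = P + T (I(P, T) = (P + T) + 0 = P + T)
a(-4)*(10 + p(-5, 1)/I(-5, 2)) = (2*(-4)²)*(10 + 1/((-1 - 5)*(-5 + 2))) = (2*16)*(10 + 1/(-6*(-3))) = 32*(10 - ⅙*(-⅓)) = 32*(10 + 1/18) = 32*(181/18) = 2896/9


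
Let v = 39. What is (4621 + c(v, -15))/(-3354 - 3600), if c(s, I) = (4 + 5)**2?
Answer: -2351/3477 ≈ -0.67616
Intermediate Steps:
c(s, I) = 81 (c(s, I) = 9**2 = 81)
(4621 + c(v, -15))/(-3354 - 3600) = (4621 + 81)/(-3354 - 3600) = 4702/(-6954) = 4702*(-1/6954) = -2351/3477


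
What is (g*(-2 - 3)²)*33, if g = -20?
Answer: -16500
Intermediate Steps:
(g*(-2 - 3)²)*33 = -20*(-2 - 3)²*33 = -20*(-5)²*33 = -20*25*33 = -500*33 = -16500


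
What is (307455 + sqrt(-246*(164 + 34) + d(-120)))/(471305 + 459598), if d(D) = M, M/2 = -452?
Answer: 102485/310301 + 2*I*sqrt(12403)/930903 ≈ 0.33028 + 0.00023927*I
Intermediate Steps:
M = -904 (M = 2*(-452) = -904)
d(D) = -904
(307455 + sqrt(-246*(164 + 34) + d(-120)))/(471305 + 459598) = (307455 + sqrt(-246*(164 + 34) - 904))/(471305 + 459598) = (307455 + sqrt(-246*198 - 904))/930903 = (307455 + sqrt(-48708 - 904))*(1/930903) = (307455 + sqrt(-49612))*(1/930903) = (307455 + 2*I*sqrt(12403))*(1/930903) = 102485/310301 + 2*I*sqrt(12403)/930903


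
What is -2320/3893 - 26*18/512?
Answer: -752441/498304 ≈ -1.5100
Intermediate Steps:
-2320/3893 - 26*18/512 = -2320*1/3893 - 468*1/512 = -2320/3893 - 117/128 = -752441/498304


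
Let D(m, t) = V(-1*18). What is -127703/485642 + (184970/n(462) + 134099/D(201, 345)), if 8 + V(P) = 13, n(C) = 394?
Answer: 13053896206321/478357370 ≈ 27289.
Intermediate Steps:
V(P) = 5 (V(P) = -8 + 13 = 5)
D(m, t) = 5
-127703/485642 + (184970/n(462) + 134099/D(201, 345)) = -127703/485642 + (184970/394 + 134099/5) = -127703*1/485642 + (184970*(1/394) + 134099*(⅕)) = -127703/485642 + (92485/197 + 134099/5) = -127703/485642 + 26879928/985 = 13053896206321/478357370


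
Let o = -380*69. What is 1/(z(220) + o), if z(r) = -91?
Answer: -1/26311 ≈ -3.8007e-5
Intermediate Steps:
o = -26220
1/(z(220) + o) = 1/(-91 - 26220) = 1/(-26311) = -1/26311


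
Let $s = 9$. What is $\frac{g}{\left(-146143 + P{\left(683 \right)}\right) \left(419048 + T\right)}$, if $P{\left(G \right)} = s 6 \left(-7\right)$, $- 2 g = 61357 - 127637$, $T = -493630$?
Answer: $\frac{16570}{5463914611} \approx 3.0326 \cdot 10^{-6}$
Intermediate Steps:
$g = 33140$ ($g = - \frac{61357 - 127637}{2} = \left(- \frac{1}{2}\right) \left(-66280\right) = 33140$)
$P{\left(G \right)} = -378$ ($P{\left(G \right)} = 9 \cdot 6 \left(-7\right) = 54 \left(-7\right) = -378$)
$\frac{g}{\left(-146143 + P{\left(683 \right)}\right) \left(419048 + T\right)} = \frac{33140}{\left(-146143 - 378\right) \left(419048 - 493630\right)} = \frac{33140}{\left(-146521\right) \left(-74582\right)} = \frac{33140}{10927829222} = 33140 \cdot \frac{1}{10927829222} = \frac{16570}{5463914611}$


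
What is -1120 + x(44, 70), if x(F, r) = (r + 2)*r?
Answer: 3920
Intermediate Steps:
x(F, r) = r*(2 + r) (x(F, r) = (2 + r)*r = r*(2 + r))
-1120 + x(44, 70) = -1120 + 70*(2 + 70) = -1120 + 70*72 = -1120 + 5040 = 3920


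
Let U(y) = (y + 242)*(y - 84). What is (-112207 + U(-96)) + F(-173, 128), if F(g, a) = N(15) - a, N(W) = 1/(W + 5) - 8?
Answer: -2772459/20 ≈ -1.3862e+5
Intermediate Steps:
N(W) = -8 + 1/(5 + W) (N(W) = 1/(5 + W) - 8 = -8 + 1/(5 + W))
U(y) = (-84 + y)*(242 + y) (U(y) = (242 + y)*(-84 + y) = (-84 + y)*(242 + y))
F(g, a) = -159/20 - a (F(g, a) = (-39 - 8*15)/(5 + 15) - a = (-39 - 120)/20 - a = (1/20)*(-159) - a = -159/20 - a)
(-112207 + U(-96)) + F(-173, 128) = (-112207 + (-20328 + (-96)² + 158*(-96))) + (-159/20 - 1*128) = (-112207 + (-20328 + 9216 - 15168)) + (-159/20 - 128) = (-112207 - 26280) - 2719/20 = -138487 - 2719/20 = -2772459/20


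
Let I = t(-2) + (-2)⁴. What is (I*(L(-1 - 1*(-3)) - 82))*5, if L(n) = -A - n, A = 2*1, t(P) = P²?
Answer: -8600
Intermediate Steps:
A = 2
I = 20 (I = (-2)² + (-2)⁴ = 4 + 16 = 20)
L(n) = -2 - n (L(n) = -1*2 - n = -2 - n)
(I*(L(-1 - 1*(-3)) - 82))*5 = (20*((-2 - (-1 - 1*(-3))) - 82))*5 = (20*((-2 - (-1 + 3)) - 82))*5 = (20*((-2 - 1*2) - 82))*5 = (20*((-2 - 2) - 82))*5 = (20*(-4 - 82))*5 = (20*(-86))*5 = -1720*5 = -8600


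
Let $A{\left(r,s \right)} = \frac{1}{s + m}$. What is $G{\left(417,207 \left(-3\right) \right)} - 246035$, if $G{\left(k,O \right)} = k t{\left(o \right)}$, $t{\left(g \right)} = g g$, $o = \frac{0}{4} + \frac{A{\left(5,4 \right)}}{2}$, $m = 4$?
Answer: $- \frac{62984543}{256} \approx -2.4603 \cdot 10^{5}$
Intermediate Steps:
$A{\left(r,s \right)} = \frac{1}{4 + s}$ ($A{\left(r,s \right)} = \frac{1}{s + 4} = \frac{1}{4 + s}$)
$o = \frac{1}{16}$ ($o = \frac{0}{4} + \frac{1}{\left(4 + 4\right) 2} = 0 \cdot \frac{1}{4} + \frac{1}{8} \cdot \frac{1}{2} = 0 + \frac{1}{8} \cdot \frac{1}{2} = 0 + \frac{1}{16} = \frac{1}{16} \approx 0.0625$)
$t{\left(g \right)} = g^{2}$
$G{\left(k,O \right)} = \frac{k}{256}$
$G{\left(417,207 \left(-3\right) \right)} - 246035 = \frac{1}{256} \cdot 417 - 246035 = \frac{417}{256} - 246035 = - \frac{62984543}{256}$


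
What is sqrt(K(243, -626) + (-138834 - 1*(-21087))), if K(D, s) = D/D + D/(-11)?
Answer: I*sqrt(14249939)/11 ≈ 343.17*I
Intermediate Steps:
K(D, s) = 1 - D/11 (K(D, s) = 1 + D*(-1/11) = 1 - D/11)
sqrt(K(243, -626) + (-138834 - 1*(-21087))) = sqrt((1 - 1/11*243) + (-138834 - 1*(-21087))) = sqrt((1 - 243/11) + (-138834 + 21087)) = sqrt(-232/11 - 117747) = sqrt(-1295449/11) = I*sqrt(14249939)/11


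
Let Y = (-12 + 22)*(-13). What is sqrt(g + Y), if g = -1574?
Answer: 2*I*sqrt(426) ≈ 41.28*I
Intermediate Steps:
Y = -130 (Y = 10*(-13) = -130)
sqrt(g + Y) = sqrt(-1574 - 130) = sqrt(-1704) = 2*I*sqrt(426)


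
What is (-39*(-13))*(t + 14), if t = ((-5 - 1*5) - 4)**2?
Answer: 106470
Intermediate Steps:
t = 196 (t = ((-5 - 5) - 4)**2 = (-10 - 4)**2 = (-14)**2 = 196)
(-39*(-13))*(t + 14) = (-39*(-13))*(196 + 14) = 507*210 = 106470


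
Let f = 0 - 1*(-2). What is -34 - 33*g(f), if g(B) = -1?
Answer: -1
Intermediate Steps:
f = 2 (f = 0 + 2 = 2)
-34 - 33*g(f) = -34 - 33*(-1) = -34 + 33 = -1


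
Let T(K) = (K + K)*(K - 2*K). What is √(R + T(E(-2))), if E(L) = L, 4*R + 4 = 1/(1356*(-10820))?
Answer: I*√484346783011395/7335960 ≈ 3.0*I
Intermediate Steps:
R = -58687681/58687680 (R = -1 + (1/(1356*(-10820)))/4 = -1 + ((1/1356)*(-1/10820))/4 = -1 + (¼)*(-1/14671920) = -1 - 1/58687680 = -58687681/58687680 ≈ -1.0000)
T(K) = -2*K² (T(K) = (2*K)*(-K) = -2*K²)
√(R + T(E(-2))) = √(-58687681/58687680 - 2*(-2)²) = √(-58687681/58687680 - 2*4) = √(-58687681/58687680 - 8) = √(-528189121/58687680) = I*√484346783011395/7335960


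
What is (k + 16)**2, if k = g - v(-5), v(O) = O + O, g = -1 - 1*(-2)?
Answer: 729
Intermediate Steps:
g = 1 (g = -1 + 2 = 1)
v(O) = 2*O
k = 11 (k = 1 - 2*(-5) = 1 - 1*(-10) = 1 + 10 = 11)
(k + 16)**2 = (11 + 16)**2 = 27**2 = 729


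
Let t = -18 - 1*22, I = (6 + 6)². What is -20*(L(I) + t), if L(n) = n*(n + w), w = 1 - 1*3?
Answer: -408160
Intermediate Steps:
I = 144 (I = 12² = 144)
w = -2 (w = 1 - 3 = -2)
t = -40 (t = -18 - 22 = -40)
L(n) = n*(-2 + n) (L(n) = n*(n - 2) = n*(-2 + n))
-20*(L(I) + t) = -20*(144*(-2 + 144) - 40) = -20*(144*142 - 40) = -20*(20448 - 40) = -20*20408 = -408160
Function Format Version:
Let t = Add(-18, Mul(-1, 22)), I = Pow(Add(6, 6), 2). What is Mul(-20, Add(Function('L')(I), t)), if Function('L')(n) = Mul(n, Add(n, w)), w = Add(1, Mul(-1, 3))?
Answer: -408160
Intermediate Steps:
I = 144 (I = Pow(12, 2) = 144)
w = -2 (w = Add(1, -3) = -2)
t = -40 (t = Add(-18, -22) = -40)
Function('L')(n) = Mul(n, Add(-2, n)) (Function('L')(n) = Mul(n, Add(n, -2)) = Mul(n, Add(-2, n)))
Mul(-20, Add(Function('L')(I), t)) = Mul(-20, Add(Mul(144, Add(-2, 144)), -40)) = Mul(-20, Add(Mul(144, 142), -40)) = Mul(-20, Add(20448, -40)) = Mul(-20, 20408) = -408160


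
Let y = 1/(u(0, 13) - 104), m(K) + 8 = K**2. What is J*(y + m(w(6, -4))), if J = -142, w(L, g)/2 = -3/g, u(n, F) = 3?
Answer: 165217/202 ≈ 817.91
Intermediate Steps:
w(L, g) = -6/g (w(L, g) = 2*(-3/g) = -6/g)
m(K) = -8 + K**2
y = -1/101 (y = 1/(3 - 104) = 1/(-101) = -1/101 ≈ -0.0099010)
J*(y + m(w(6, -4))) = -142*(-1/101 + (-8 + (-6/(-4))**2)) = -142*(-1/101 + (-8 + (-6*(-1/4))**2)) = -142*(-1/101 + (-8 + (3/2)**2)) = -142*(-1/101 + (-8 + 9/4)) = -142*(-1/101 - 23/4) = -142*(-2327/404) = 165217/202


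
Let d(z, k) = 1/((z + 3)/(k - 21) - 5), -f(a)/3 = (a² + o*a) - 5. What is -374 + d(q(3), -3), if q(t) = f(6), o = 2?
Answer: -370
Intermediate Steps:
f(a) = 15 - 6*a - 3*a² (f(a) = -3*((a² + 2*a) - 5) = -3*(-5 + a² + 2*a) = 15 - 6*a - 3*a²)
q(t) = -129 (q(t) = 15 - 6*6 - 3*6² = 15 - 36 - 3*36 = 15 - 36 - 108 = -129)
d(z, k) = 1/(-5 + (3 + z)/(-21 + k)) (d(z, k) = 1/((3 + z)/(-21 + k) - 5) = 1/(-5 + (3 + z)/(-21 + k)))
-374 + d(q(3), -3) = -374 + (-21 - 3)/(108 - 129 - 5*(-3)) = -374 - 24/(108 - 129 + 15) = -374 - 24/(-6) = -374 - ⅙*(-24) = -374 + 4 = -370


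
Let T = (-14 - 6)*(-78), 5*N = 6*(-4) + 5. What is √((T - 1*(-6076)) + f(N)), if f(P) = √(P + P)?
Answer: √(190900 + 5*I*√190)/5 ≈ 87.384 + 0.015774*I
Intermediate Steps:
N = -19/5 (N = (6*(-4) + 5)/5 = (-24 + 5)/5 = (⅕)*(-19) = -19/5 ≈ -3.8000)
f(P) = √2*√P (f(P) = √(2*P) = √2*√P)
T = 1560 (T = -20*(-78) = 1560)
√((T - 1*(-6076)) + f(N)) = √((1560 - 1*(-6076)) + √2*√(-19/5)) = √((1560 + 6076) + √2*(I*√95/5)) = √(7636 + I*√190/5)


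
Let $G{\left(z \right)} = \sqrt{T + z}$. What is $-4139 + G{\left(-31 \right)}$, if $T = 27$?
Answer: $-4139 + 2 i \approx -4139.0 + 2.0 i$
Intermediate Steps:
$G{\left(z \right)} = \sqrt{27 + z}$
$-4139 + G{\left(-31 \right)} = -4139 + \sqrt{27 - 31} = -4139 + \sqrt{-4} = -4139 + 2 i$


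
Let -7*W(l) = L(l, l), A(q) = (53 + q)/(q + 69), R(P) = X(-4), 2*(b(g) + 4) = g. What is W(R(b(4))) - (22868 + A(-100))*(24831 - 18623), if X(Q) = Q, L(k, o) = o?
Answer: -30808348356/217 ≈ -1.4197e+8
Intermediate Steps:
b(g) = -4 + g/2
R(P) = -4
A(q) = (53 + q)/(69 + q)
W(l) = -l/7
W(R(b(4))) - (22868 + A(-100))*(24831 - 18623) = -⅐*(-4) - (22868 + (53 - 100)/(69 - 100))*(24831 - 18623) = 4/7 - (22868 - 47/(-31))*6208 = 4/7 - (22868 - 1/31*(-47))*6208 = 4/7 - (22868 + 47/31)*6208 = 4/7 - 708955*6208/31 = 4/7 - 1*4401192640/31 = 4/7 - 4401192640/31 = -30808348356/217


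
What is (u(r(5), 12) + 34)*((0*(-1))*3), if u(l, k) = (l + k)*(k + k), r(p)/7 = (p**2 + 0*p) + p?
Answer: 0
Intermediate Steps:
r(p) = 7*p + 7*p**2 (r(p) = 7*((p**2 + 0*p) + p) = 7*((p**2 + 0) + p) = 7*(p**2 + p) = 7*(p + p**2) = 7*p + 7*p**2)
u(l, k) = 2*k*(k + l) (u(l, k) = (k + l)*(2*k) = 2*k*(k + l))
(u(r(5), 12) + 34)*((0*(-1))*3) = (2*12*(12 + 7*5*(1 + 5)) + 34)*((0*(-1))*3) = (2*12*(12 + 7*5*6) + 34)*(0*3) = (2*12*(12 + 210) + 34)*0 = (2*12*222 + 34)*0 = (5328 + 34)*0 = 5362*0 = 0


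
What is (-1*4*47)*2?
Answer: -376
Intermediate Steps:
(-1*4*47)*2 = -4*47*2 = -188*2 = -376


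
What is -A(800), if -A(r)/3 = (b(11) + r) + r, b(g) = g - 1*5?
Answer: 4818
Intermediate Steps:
b(g) = -5 + g (b(g) = g - 5 = -5 + g)
A(r) = -18 - 6*r (A(r) = -3*(((-5 + 11) + r) + r) = -3*((6 + r) + r) = -3*(6 + 2*r) = -18 - 6*r)
-A(800) = -(-18 - 6*800) = -(-18 - 4800) = -1*(-4818) = 4818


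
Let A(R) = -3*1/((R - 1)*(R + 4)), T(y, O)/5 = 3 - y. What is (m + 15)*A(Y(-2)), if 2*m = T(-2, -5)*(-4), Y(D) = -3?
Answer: -105/4 ≈ -26.250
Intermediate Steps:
T(y, O) = 15 - 5*y (T(y, O) = 5*(3 - y) = 15 - 5*y)
A(R) = -3/((-1 + R)*(4 + R)) (A(R) = -3*1/((-1 + R)*(4 + R)) = -3/((-1 + R)*(4 + R)))
m = -50 (m = ((15 - 5*(-2))*(-4))/2 = ((15 + 10)*(-4))/2 = (25*(-4))/2 = (½)*(-100) = -50)
(m + 15)*A(Y(-2)) = (-50 + 15)*(-3/(-4 + (-3)² + 3*(-3))) = -(-105)/(-4 + 9 - 9) = -(-105)/(-4) = -(-105)*(-1)/4 = -35*¾ = -105/4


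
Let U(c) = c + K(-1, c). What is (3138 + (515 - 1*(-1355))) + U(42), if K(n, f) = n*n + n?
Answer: 5050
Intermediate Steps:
K(n, f) = n + n² (K(n, f) = n² + n = n + n²)
U(c) = c (U(c) = c - (1 - 1) = c - 1*0 = c + 0 = c)
(3138 + (515 - 1*(-1355))) + U(42) = (3138 + (515 - 1*(-1355))) + 42 = (3138 + (515 + 1355)) + 42 = (3138 + 1870) + 42 = 5008 + 42 = 5050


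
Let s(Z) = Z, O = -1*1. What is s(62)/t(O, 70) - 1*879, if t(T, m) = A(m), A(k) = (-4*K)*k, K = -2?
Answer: -246089/280 ≈ -878.89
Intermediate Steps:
A(k) = 8*k (A(k) = (-4*(-2))*k = 8*k)
O = -1
t(T, m) = 8*m
s(62)/t(O, 70) - 1*879 = 62/((8*70)) - 1*879 = 62/560 - 879 = 62*(1/560) - 879 = 31/280 - 879 = -246089/280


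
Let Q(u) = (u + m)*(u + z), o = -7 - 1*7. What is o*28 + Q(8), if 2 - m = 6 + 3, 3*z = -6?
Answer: -386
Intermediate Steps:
z = -2 (z = (⅓)*(-6) = -2)
o = -14 (o = -7 - 7 = -14)
m = -7 (m = 2 - (6 + 3) = 2 - 1*9 = 2 - 9 = -7)
Q(u) = (-7 + u)*(-2 + u) (Q(u) = (u - 7)*(u - 2) = (-7 + u)*(-2 + u))
o*28 + Q(8) = -14*28 + (14 + 8² - 9*8) = -392 + (14 + 64 - 72) = -392 + 6 = -386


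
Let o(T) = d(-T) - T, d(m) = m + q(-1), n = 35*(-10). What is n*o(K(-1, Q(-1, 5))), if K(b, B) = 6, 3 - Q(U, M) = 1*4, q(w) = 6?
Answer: 2100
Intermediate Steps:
Q(U, M) = -1 (Q(U, M) = 3 - 4 = -1)
n = -350
d(m) = 6 + m (d(m) = m + 6 = 6 + m)
o(T) = 6 - 2*T (o(T) = (6 - T) - T = 6 - 2*T)
n*o(K(-1, Q(-1, 5))) = -350*(6 - 2*6) = -350*(6 - 12) = -350*(-6) = 2100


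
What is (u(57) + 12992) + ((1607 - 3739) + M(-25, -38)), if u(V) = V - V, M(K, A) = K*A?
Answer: 11810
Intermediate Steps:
M(K, A) = A*K
u(V) = 0
(u(57) + 12992) + ((1607 - 3739) + M(-25, -38)) = (0 + 12992) + ((1607 - 3739) - 38*(-25)) = 12992 + (-2132 + 950) = 12992 - 1182 = 11810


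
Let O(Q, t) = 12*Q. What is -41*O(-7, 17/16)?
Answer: 3444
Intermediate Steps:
-41*O(-7, 17/16) = -492*(-7) = -41*(-84) = 3444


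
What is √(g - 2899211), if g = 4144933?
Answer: √1245722 ≈ 1116.1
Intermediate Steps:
√(g - 2899211) = √(4144933 - 2899211) = √1245722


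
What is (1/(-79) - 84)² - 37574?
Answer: -190449565/6241 ≈ -30516.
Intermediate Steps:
(1/(-79) - 84)² - 37574 = (-1/79 - 84)² - 37574 = (-6637/79)² - 37574 = 44049769/6241 - 37574 = -190449565/6241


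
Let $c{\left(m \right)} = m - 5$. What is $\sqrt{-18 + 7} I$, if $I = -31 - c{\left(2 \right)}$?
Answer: $- 28 i \sqrt{11} \approx - 92.865 i$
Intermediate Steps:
$c{\left(m \right)} = -5 + m$ ($c{\left(m \right)} = m - 5 = -5 + m$)
$I = -28$ ($I = -31 - \left(-5 + 2\right) = -31 - -3 = -31 + 3 = -28$)
$\sqrt{-18 + 7} I = \sqrt{-18 + 7} \left(-28\right) = \sqrt{-11} \left(-28\right) = i \sqrt{11} \left(-28\right) = - 28 i \sqrt{11}$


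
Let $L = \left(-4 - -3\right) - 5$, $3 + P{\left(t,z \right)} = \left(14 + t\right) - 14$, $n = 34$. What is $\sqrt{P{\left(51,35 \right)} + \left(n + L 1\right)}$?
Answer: $2 \sqrt{19} \approx 8.7178$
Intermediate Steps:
$P{\left(t,z \right)} = -3 + t$ ($P{\left(t,z \right)} = -3 + \left(\left(14 + t\right) - 14\right) = -3 + t$)
$L = -6$ ($L = \left(-4 + 3\right) - 5 = -1 - 5 = -6$)
$\sqrt{P{\left(51,35 \right)} + \left(n + L 1\right)} = \sqrt{\left(-3 + 51\right) + \left(34 - 6\right)} = \sqrt{48 + \left(34 - 6\right)} = \sqrt{48 + 28} = \sqrt{76} = 2 \sqrt{19}$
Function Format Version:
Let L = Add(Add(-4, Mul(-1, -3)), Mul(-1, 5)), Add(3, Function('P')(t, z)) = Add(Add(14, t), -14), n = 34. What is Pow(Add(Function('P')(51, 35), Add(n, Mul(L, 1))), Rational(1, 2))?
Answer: Mul(2, Pow(19, Rational(1, 2))) ≈ 8.7178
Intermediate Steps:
Function('P')(t, z) = Add(-3, t) (Function('P')(t, z) = Add(-3, Add(Add(14, t), -14)) = Add(-3, t))
L = -6 (L = Add(Add(-4, 3), -5) = Add(-1, -5) = -6)
Pow(Add(Function('P')(51, 35), Add(n, Mul(L, 1))), Rational(1, 2)) = Pow(Add(Add(-3, 51), Add(34, Mul(-6, 1))), Rational(1, 2)) = Pow(Add(48, Add(34, -6)), Rational(1, 2)) = Pow(Add(48, 28), Rational(1, 2)) = Pow(76, Rational(1, 2)) = Mul(2, Pow(19, Rational(1, 2)))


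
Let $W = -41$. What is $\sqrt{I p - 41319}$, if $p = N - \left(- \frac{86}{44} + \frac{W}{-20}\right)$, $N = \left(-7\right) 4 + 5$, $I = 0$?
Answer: $3 i \sqrt{4591} \approx 203.27 i$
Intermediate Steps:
$N = -23$ ($N = -28 + 5 = -23$)
$p = - \frac{5081}{220}$ ($p = -23 - \left(- \frac{86}{44} - \frac{41}{-20}\right) = -23 - \left(\left(-86\right) \frac{1}{44} - - \frac{41}{20}\right) = -23 - \left(- \frac{43}{22} + \frac{41}{20}\right) = -23 - \frac{21}{220} = - \frac{5081}{220} \approx -23.095$)
$\sqrt{I p - 41319} = \sqrt{0 \left(- \frac{5081}{220}\right) - 41319} = \sqrt{0 - 41319} = \sqrt{-41319} = 3 i \sqrt{4591}$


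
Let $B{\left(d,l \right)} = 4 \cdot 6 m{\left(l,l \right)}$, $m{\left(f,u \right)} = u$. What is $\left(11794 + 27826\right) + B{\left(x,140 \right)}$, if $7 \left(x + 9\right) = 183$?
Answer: $42980$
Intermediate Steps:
$x = \frac{120}{7}$ ($x = -9 + \frac{1}{7} \cdot 183 = -9 + \frac{183}{7} = \frac{120}{7} \approx 17.143$)
$B{\left(d,l \right)} = 24 l$ ($B{\left(d,l \right)} = 4 \cdot 6 l = 24 l$)
$\left(11794 + 27826\right) + B{\left(x,140 \right)} = \left(11794 + 27826\right) + 24 \cdot 140 = 39620 + 3360 = 42980$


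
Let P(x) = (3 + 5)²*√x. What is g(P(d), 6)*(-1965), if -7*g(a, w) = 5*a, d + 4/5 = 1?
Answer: 125760*√5/7 ≈ 40173.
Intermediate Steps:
d = ⅕ (d = -⅘ + 1 = ⅕ ≈ 0.20000)
P(x) = 64*√x (P(x) = 8²*√x = 64*√x)
g(a, w) = -5*a/7
g(P(d), 6)*(-1965) = -320*√(⅕)/7*(-1965) = -320*√5/5/7*(-1965) = -64*√5/7*(-1965) = 125760*√5/7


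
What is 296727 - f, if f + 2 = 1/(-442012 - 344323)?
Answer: 233328398216/786335 ≈ 2.9673e+5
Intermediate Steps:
f = -1572671/786335 (f = -2 + 1/(-442012 - 344323) = -2 + 1/(-786335) = -2 - 1/786335 = -1572671/786335 ≈ -2.0000)
296727 - f = 296727 - 1*(-1572671/786335) = 296727 + 1572671/786335 = 233328398216/786335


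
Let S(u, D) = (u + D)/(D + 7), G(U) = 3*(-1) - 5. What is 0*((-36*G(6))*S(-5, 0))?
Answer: 0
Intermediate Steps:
G(U) = -8 (G(U) = -3 - 5 = -8)
S(u, D) = (D + u)/(7 + D)
0*((-36*G(6))*S(-5, 0)) = 0*((-36*(-8))*((0 - 5)/(7 + 0))) = 0*(288*(-5/7)) = 0*(-1440/7) = 0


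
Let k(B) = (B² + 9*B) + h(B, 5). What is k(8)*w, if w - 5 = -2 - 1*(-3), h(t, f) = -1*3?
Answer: 798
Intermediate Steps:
h(t, f) = -3
w = 6 (w = 5 + (-2 - 1*(-3)) = 5 + (-2 + 3) = 5 + 1 = 6)
k(B) = -3 + B² + 9*B (k(B) = (B² + 9*B) - 3 = -3 + B² + 9*B)
k(8)*w = (-3 + 8² + 9*8)*6 = (-3 + 64 + 72)*6 = 133*6 = 798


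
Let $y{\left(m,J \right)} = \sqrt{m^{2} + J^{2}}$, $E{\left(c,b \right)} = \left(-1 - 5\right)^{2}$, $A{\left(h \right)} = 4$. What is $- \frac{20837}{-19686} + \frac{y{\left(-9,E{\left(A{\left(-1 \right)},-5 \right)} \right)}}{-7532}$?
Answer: $\frac{20837}{19686} - \frac{9 \sqrt{17}}{7532} \approx 1.0535$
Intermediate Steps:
$E{\left(c,b \right)} = 36$ ($E{\left(c,b \right)} = \left(-6\right)^{2} = 36$)
$y{\left(m,J \right)} = \sqrt{J^{2} + m^{2}}$
$- \frac{20837}{-19686} + \frac{y{\left(-9,E{\left(A{\left(-1 \right)},-5 \right)} \right)}}{-7532} = - \frac{20837}{-19686} + \frac{\sqrt{36^{2} + \left(-9\right)^{2}}}{-7532} = \left(-20837\right) \left(- \frac{1}{19686}\right) + \sqrt{1296 + 81} \left(- \frac{1}{7532}\right) = \frac{20837}{19686} + \sqrt{1377} \left(- \frac{1}{7532}\right) = \frac{20837}{19686} + 9 \sqrt{17} \left(- \frac{1}{7532}\right) = \frac{20837}{19686} - \frac{9 \sqrt{17}}{7532}$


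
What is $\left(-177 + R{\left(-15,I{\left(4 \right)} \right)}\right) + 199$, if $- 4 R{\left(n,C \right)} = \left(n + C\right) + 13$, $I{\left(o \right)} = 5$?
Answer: $\frac{85}{4} \approx 21.25$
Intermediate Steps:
$R{\left(n,C \right)} = - \frac{13}{4} - \frac{C}{4} - \frac{n}{4}$ ($R{\left(n,C \right)} = - \frac{\left(n + C\right) + 13}{4} = - \frac{\left(C + n\right) + 13}{4} = - \frac{13 + C + n}{4} = - \frac{13}{4} - \frac{C}{4} - \frac{n}{4}$)
$\left(-177 + R{\left(-15,I{\left(4 \right)} \right)}\right) + 199 = \left(-177 - \frac{3}{4}\right) + 199 = - \frac{711}{4} + 199 = \frac{85}{4}$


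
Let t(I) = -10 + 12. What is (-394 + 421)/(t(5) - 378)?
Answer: -27/376 ≈ -0.071808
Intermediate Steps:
t(I) = 2
(-394 + 421)/(t(5) - 378) = (-394 + 421)/(2 - 378) = 27/(-376) = 27*(-1/376) = -27/376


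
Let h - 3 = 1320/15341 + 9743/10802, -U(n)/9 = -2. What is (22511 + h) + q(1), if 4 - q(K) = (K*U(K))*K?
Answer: 3728717071003/165713482 ≈ 22501.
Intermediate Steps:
U(n) = 18 (U(n) = -9*(-2) = 18)
h = 660866449/165713482 (h = 3 + (1320/15341 + 9743/10802) = 3 + 163726003/165713482 = 660866449/165713482 ≈ 3.9880)
q(K) = 4 - 18*K² (q(K) = 4 - K*18*K = 4 - 18*K*K = 4 - 18*K²)
(22511 + h) + q(1) = (22511 + 660866449/165713482) + (4 - 18*1²) = 3731037059751/165713482 + (4 - 18*1) = 3731037059751/165713482 + (4 - 18) = 3731037059751/165713482 - 14 = 3728717071003/165713482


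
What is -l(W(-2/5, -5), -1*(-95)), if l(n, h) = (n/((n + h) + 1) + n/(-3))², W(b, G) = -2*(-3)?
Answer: -1089/289 ≈ -3.7682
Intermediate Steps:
W(b, G) = 6
l(n, h) = (-n/3 + n/(1 + h + n))² (l(n, h) = (n/((h + n) + 1) + n*(-⅓))² = (n/(1 + h + n) - n/3)² = (-n/3 + n/(1 + h + n))²)
-l(W(-2/5, -5), -1*(-95)) = -6²*(-2 - 1*(-95) + 6)²/(9*(1 - 1*(-95) + 6)²) = -36*(-2 + 95 + 6)²/(9*(1 + 95 + 6)²) = -36*99²/(9*102²) = -36*9801/(9*10404) = -1*1089/289 = -1089/289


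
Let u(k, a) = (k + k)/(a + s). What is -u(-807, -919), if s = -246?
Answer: -1614/1165 ≈ -1.3854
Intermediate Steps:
u(k, a) = 2*k/(-246 + a) (u(k, a) = (k + k)/(a - 246) = (2*k)/(-246 + a) = 2*k/(-246 + a))
-u(-807, -919) = -2*(-807)/(-246 - 919) = -2*(-807)/(-1165) = -2*(-807)*(-1)/1165 = -1*1614/1165 = -1614/1165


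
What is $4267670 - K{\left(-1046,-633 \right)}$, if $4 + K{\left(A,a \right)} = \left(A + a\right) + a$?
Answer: $4269986$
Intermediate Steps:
$K{\left(A,a \right)} = -4 + A + 2 a$ ($K{\left(A,a \right)} = -4 + \left(\left(A + a\right) + a\right) = -4 + \left(A + 2 a\right) = -4 + A + 2 a$)
$4267670 - K{\left(-1046,-633 \right)} = 4267670 - \left(-4 - 1046 + 2 \left(-633\right)\right) = 4267670 - \left(-4 - 1046 - 1266\right) = 4267670 - -2316 = 4267670 + 2316 = 4269986$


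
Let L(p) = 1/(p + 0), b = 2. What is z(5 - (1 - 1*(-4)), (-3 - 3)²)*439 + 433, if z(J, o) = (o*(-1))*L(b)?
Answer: -7469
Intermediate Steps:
L(p) = 1/p
z(J, o) = -o/2 (z(J, o) = (o*(-1))/2 = -o*(½) = -o/2)
z(5 - (1 - 1*(-4)), (-3 - 3)²)*439 + 433 = -(-3 - 3)²/2*439 + 433 = -½*(-6)²*439 + 433 = -½*36*439 + 433 = -18*439 + 433 = -7902 + 433 = -7469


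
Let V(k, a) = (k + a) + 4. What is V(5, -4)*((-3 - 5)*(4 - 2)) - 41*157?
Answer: -6517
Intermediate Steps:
V(k, a) = 4 + a + k (V(k, a) = (a + k) + 4 = 4 + a + k)
V(5, -4)*((-3 - 5)*(4 - 2)) - 41*157 = (4 - 4 + 5)*((-3 - 5)*(4 - 2)) - 41*157 = 5*(-8*2) - 6437 = 5*(-16) - 6437 = -80 - 6437 = -6517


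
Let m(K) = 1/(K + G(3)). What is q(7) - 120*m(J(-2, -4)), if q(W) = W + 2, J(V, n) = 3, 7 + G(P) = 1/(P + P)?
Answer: 927/23 ≈ 40.304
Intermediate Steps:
G(P) = -7 + 1/(2*P) (G(P) = -7 + 1/(P + P) = -7 + 1/(2*P))
q(W) = 2 + W
m(K) = 1/(-41/6 + K) (m(K) = 1/(K + (-7 + (½)/3)) = 1/(K + (-7 + (½)*(⅓))) = 1/(K + (-7 + ⅙)) = 1/(K - 41/6) = 1/(-41/6 + K))
q(7) - 120*m(J(-2, -4)) = (2 + 7) - 720/(-41 + 6*3) = 9 - 720/(-41 + 18) = 9 - 720/(-23) = 9 - 720*(-1)/23 = 9 - 120*(-6/23) = 9 + 720/23 = 927/23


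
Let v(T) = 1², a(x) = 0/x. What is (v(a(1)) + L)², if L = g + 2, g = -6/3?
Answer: 1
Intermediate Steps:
g = -2 (g = -6*⅓ = -2)
a(x) = 0
v(T) = 1
L = 0 (L = -2 + 2 = 0)
(v(a(1)) + L)² = (1 + 0)² = 1² = 1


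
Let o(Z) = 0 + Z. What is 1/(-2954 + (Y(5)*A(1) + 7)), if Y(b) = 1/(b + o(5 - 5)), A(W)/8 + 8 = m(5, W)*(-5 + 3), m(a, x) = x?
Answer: -1/2963 ≈ -0.00033750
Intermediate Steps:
A(W) = -64 - 16*W (A(W) = -64 + 8*(W*(-5 + 3)) = -64 + 8*(W*(-2)) = -64 + 8*(-2*W) = -64 - 16*W)
o(Z) = Z
Y(b) = 1/b (Y(b) = 1/(b + (5 - 5)) = 1/(b + 0) = 1/b)
1/(-2954 + (Y(5)*A(1) + 7)) = 1/(-2954 + ((-64 - 16*1)/5 + 7)) = 1/(-2954 + ((-64 - 16)/5 + 7)) = 1/(-2954 + ((⅕)*(-80) + 7)) = 1/(-2954 + (-16 + 7)) = 1/(-2954 - 9) = 1/(-2963) = -1/2963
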